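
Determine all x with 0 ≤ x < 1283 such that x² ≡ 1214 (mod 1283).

Since 1283 ≡ 3 (mod 4), a square root of 1214 is 1214^((1283+1)/4) = 1214^321 mod 1283.
Repeated squaring: 1214^2≡912, 1214^4≡360, 1214^8≡17, 1214^16≡289, 1214^32≡126, 1214^64≡480, 1214^128≡743, 1214^256≡359 (mod 1283).
1214^321 = 1214^(256+64+1) ≡ 764 (mod 1283).
Check: 764² = 583696 ≡ 1214 (mod 1283). The two roots are 519 and 764.

519, 764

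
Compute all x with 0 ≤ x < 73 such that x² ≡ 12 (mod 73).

31, 42

73 ≡ 1 (mod 4), so we find a root by search.
Trying successive values, 31² = 961 ≡ 12 (mod 73). The other root is 73 − 31 = 42.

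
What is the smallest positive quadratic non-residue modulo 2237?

2

(2/2237) = −1, so 2 is the smallest positive non-residue mod 2237.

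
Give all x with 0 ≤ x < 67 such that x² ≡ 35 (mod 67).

Since 67 ≡ 3 (mod 4), a square root of 35 is 35^((67+1)/4) = 35^17 mod 67.
Repeated squaring: 35^2≡19, 35^4≡26, 35^8≡6, 35^16≡36 (mod 67).
35^17 = 35^(16+1) ≡ 54 (mod 67).
Check: 54² = 2916 ≡ 35 (mod 67). The two roots are 13 and 54.

13, 54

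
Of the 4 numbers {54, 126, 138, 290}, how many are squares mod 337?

3

(54/337) = +1 → QR.
(126/337) = +1 → QR.
(138/337) = -1 → non-residue.
(290/337) = +1 → QR.
Total quadratic residues among the 4: 3.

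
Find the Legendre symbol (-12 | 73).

First reduce: -12 ≡ 61 (mod 73).
Reciprocity: 61 ≡ 1 and 73 ≡ 1 (mod 4), so (61/73) = +(73/61).
Reduce top mod 61: now compute (12/61).
Pull out 2^2: since 61 ≡ 5 (mod 8), (2/61) = -1, so (2/61)^2 = +1.
Reciprocity: 3 ≡ 3 and 61 ≡ 1 (mod 4), so (3/61) = +(61/3).
Reduce top mod 3: now compute (1/3).
Reached (1/3) = 1. Collecting the sign flips along the way, the symbol is +1.

1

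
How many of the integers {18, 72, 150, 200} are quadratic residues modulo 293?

(18/293) = -1 → non-residue.
(72/293) = -1 → non-residue.
(150/293) = +1 → QR.
(200/293) = -1 → non-residue.
Total quadratic residues among the 4: 1.

1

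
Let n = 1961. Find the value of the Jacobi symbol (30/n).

-1

Pull out 2: since 1961 ≡ 1 (mod 8), (2/1961) = +1.
Reciprocity: 15 ≡ 3 and 1961 ≡ 1 (mod 4), so (15/1961) = +(1961/15).
Reduce top mod 15: now compute (11/15).
Reciprocity: 11 ≡ 3 and 15 ≡ 3 (mod 4), so (11/15) = −(15/11).
Reduce top mod 11: now compute (4/11).
Pull out 2^2: since 11 ≡ 3 (mod 8), (2/11) = -1, so (2/11)^2 = +1.
Reached (1/11) = 1. Collecting the sign flips along the way, the symbol is -1.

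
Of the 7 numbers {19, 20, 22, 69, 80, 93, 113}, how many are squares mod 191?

3

(19/191) = -1 → non-residue.
(20/191) = +1 → QR.
(22/191) = -1 → non-residue.
(69/191) = +1 → QR.
(80/191) = +1 → QR.
(93/191) = -1 → non-residue.
(113/191) = -1 → non-residue.
Total quadratic residues among the 7: 3.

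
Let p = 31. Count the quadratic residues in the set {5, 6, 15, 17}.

(5/31) = +1 → QR.
(6/31) = -1 → non-residue.
(15/31) = -1 → non-residue.
(17/31) = -1 → non-residue.
Total quadratic residues among the 4: 1.

1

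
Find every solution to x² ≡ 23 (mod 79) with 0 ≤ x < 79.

24, 55

Since 79 ≡ 3 (mod 4), a square root of 23 is 23^((79+1)/4) = 23^20 mod 79.
Repeated squaring: 23^2≡55, 23^4≡23, 23^8≡55, 23^16≡23 (mod 79).
23^20 = 23^(16+4) ≡ 55 (mod 79).
Check: 55² = 3025 ≡ 23 (mod 79). The two roots are 24 and 55.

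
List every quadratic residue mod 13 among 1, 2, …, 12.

1,3,4,9,10,12

Square k = 1,…,6 (k and 13−k give the same square):
1²=1, 2²=4, 3²=9, 4²≡3, 5²≡12, 6²≡10 (mod 13).
So the quadratic residues mod 13 are {1, 3, 4, 9, 10, 12}.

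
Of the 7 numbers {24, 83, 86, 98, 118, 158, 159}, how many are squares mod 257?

(24/257) = -1 → non-residue.
(83/257) = -1 → non-residue.
(86/257) = -1 → non-residue.
(98/257) = +1 → QR.
(118/257) = +1 → QR.
(158/257) = +1 → QR.
(159/257) = +1 → QR.
Total quadratic residues among the 7: 4.

4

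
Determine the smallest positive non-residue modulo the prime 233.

(2/233) = +1, so 2 is a residue.
(3/233) = −1, so 3 is the smallest positive non-residue mod 233.

3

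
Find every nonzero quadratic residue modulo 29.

Square k = 1,…,14 (k and 29−k give the same square):
1²=1, 2²=4, 3²=9, 4²=16, 5²=25, 6²≡7, 7²≡20, 8²≡6, 9²≡23, 10²≡13, 11²≡5, 12²≡28, 13²≡24, 14²≡22 (mod 29).
So the quadratic residues mod 29 are {1, 4, 5, 6, 7, 9, 13, 16, 20, 22, 23, 24, 25, 28}.

1 4 5 6 7 9 13 16 20 22 23 24 25 28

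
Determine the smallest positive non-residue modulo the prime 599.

7

(2/599) = +1, so 2 is a residue.
(3/599) = +1, so 3 is a residue.
(4/599) = +1, so 4 is a residue.
(5/599) = +1, so 5 is a residue.
(6/599) = +1, so 6 is a residue.
(7/599) = −1, so 7 is the smallest positive non-residue mod 599.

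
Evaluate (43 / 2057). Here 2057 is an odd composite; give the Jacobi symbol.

1

Reciprocity: 43 ≡ 3 and 2057 ≡ 1 (mod 4), so (43/2057) = +(2057/43).
Reduce top mod 43: now compute (36/43).
Pull out 2^2: since 43 ≡ 3 (mod 8), (2/43) = -1, so (2/43)^2 = +1.
Reciprocity: 9 ≡ 1 and 43 ≡ 3 (mod 4), so (9/43) = +(43/9).
Reduce top mod 9: now compute (7/9).
Reciprocity: 7 ≡ 3 and 9 ≡ 1 (mod 4), so (7/9) = +(9/7).
Reduce top mod 7: now compute (2/7).
Pull out 2: since 7 ≡ 7 (mod 8), (2/7) = +1.
Reached (1/7) = 1. Collecting the sign flips along the way, the symbol is +1.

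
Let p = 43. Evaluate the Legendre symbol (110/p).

First reduce: 110 ≡ 24 (mod 43).
Pull out 2^3: since 43 ≡ 3 (mod 8), (2/43) = -1, so (2/43)^3 = -1.
Reciprocity: 3 ≡ 3 and 43 ≡ 3 (mod 4), so (3/43) = −(43/3).
Reduce top mod 3: now compute (1/3).
Reached (1/3) = 1. Collecting the sign flips along the way, the symbol is +1.

1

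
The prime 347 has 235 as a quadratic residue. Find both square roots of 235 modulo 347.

Since 347 ≡ 3 (mod 4), a square root of 235 is 235^((347+1)/4) = 235^87 mod 347.
Repeated squaring: 235^2≡52, 235^4≡275, 235^8≡326, 235^16≡94, 235^32≡161, 235^64≡243 (mod 347).
235^87 = 235^(64+16+4+2+1) ≡ 249 (mod 347).
Check: 249² = 62001 ≡ 235 (mod 347). The two roots are 98 and 249.

98, 249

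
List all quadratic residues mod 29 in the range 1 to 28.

1,4,5,6,7,9,13,16,20,22,23,24,25,28

Square k = 1,…,14 (k and 29−k give the same square):
1²=1, 2²=4, 3²=9, 4²=16, 5²=25, 6²≡7, 7²≡20, 8²≡6, 9²≡23, 10²≡13, 11²≡5, 12²≡28, 13²≡24, 14²≡22 (mod 29).
So the quadratic residues mod 29 are {1, 4, 5, 6, 7, 9, 13, 16, 20, 22, 23, 24, 25, 28}.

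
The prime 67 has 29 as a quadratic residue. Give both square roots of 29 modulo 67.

Since 67 ≡ 3 (mod 4), a square root of 29 is 29^((67+1)/4) = 29^17 mod 67.
Repeated squaring: 29^2≡37, 29^4≡29, 29^8≡37, 29^16≡29 (mod 67).
29^17 = 29^(16+1) ≡ 37 (mod 67).
Check: 37² = 1369 ≡ 29 (mod 67). The two roots are 30 and 37.

30, 37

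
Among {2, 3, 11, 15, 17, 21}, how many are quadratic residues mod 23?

2

(2/23) = +1 → QR.
(3/23) = +1 → QR.
(11/23) = -1 → non-residue.
(15/23) = -1 → non-residue.
(17/23) = -1 → non-residue.
(21/23) = -1 → non-residue.
Total quadratic residues among the 6: 2.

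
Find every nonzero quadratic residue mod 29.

1, 4, 5, 6, 7, 9, 13, 16, 20, 22, 23, 24, 25, 28

Square k = 1,…,14 (k and 29−k give the same square):
1²=1, 2²=4, 3²=9, 4²=16, 5²=25, 6²≡7, 7²≡20, 8²≡6, 9²≡23, 10²≡13, 11²≡5, 12²≡28, 13²≡24, 14²≡22 (mod 29).
So the quadratic residues mod 29 are {1, 4, 5, 6, 7, 9, 13, 16, 20, 22, 23, 24, 25, 28}.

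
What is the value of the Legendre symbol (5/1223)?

Reciprocity: 5 ≡ 1 and 1223 ≡ 3 (mod 4), so (5/1223) = +(1223/5).
Reduce top mod 5: now compute (3/5).
Reciprocity: 3 ≡ 3 and 5 ≡ 1 (mod 4), so (3/5) = +(5/3).
Reduce top mod 3: now compute (2/3).
Pull out 2: since 3 ≡ 3 (mod 8), (2/3) = -1.
Reached (1/3) = 1. Collecting the sign flips along the way, the symbol is -1.

-1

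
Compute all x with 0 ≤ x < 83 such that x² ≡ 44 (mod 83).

Since 83 ≡ 3 (mod 4), a square root of 44 is 44^((83+1)/4) = 44^21 mod 83.
Repeated squaring: 44^2≡27, 44^4≡65, 44^8≡75, 44^16≡64 (mod 83).
44^21 = 44^(16+4+1) ≡ 25 (mod 83).
Check: 25² = 625 ≡ 44 (mod 83). The two roots are 25 and 58.

25, 58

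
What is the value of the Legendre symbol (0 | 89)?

0

Top reduces to 0: gcd > 1, so the symbol is 0.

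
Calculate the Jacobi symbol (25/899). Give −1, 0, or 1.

Reciprocity: 25 ≡ 1 and 899 ≡ 3 (mod 4), so (25/899) = +(899/25).
Reduce top mod 25: now compute (24/25).
Pull out 2^3: since 25 ≡ 1 (mod 8), (2/25) = +1, so (2/25)^3 = +1.
Reciprocity: 3 ≡ 3 and 25 ≡ 1 (mod 4), so (3/25) = +(25/3).
Reduce top mod 3: now compute (1/3).
Reached (1/3) = 1. Collecting the sign flips along the way, the symbol is +1.

1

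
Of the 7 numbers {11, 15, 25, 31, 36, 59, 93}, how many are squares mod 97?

5

(11/97) = +1 → QR.
(15/97) = -1 → non-residue.
(25/97) = +1 → QR.
(31/97) = +1 → QR.
(36/97) = +1 → QR.
(59/97) = -1 → non-residue.
(93/97) = +1 → QR.
Total quadratic residues among the 7: 5.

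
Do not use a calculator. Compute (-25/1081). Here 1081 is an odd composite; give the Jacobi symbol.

1

First reduce: -25 ≡ 1056 (mod 1081).
Pull out 2^5: since 1081 ≡ 1 (mod 8), (2/1081) = +1, so (2/1081)^5 = +1.
Reciprocity: 33 ≡ 1 and 1081 ≡ 1 (mod 4), so (33/1081) = +(1081/33).
Reduce top mod 33: now compute (25/33).
Reciprocity: 25 ≡ 1 and 33 ≡ 1 (mod 4), so (25/33) = +(33/25).
Reduce top mod 25: now compute (8/25).
Pull out 2^3: since 25 ≡ 1 (mod 8), (2/25) = +1, so (2/25)^3 = +1.
Reached (1/25) = 1. Collecting the sign flips along the way, the symbol is +1.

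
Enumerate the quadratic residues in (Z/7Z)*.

1, 2, 4

Square k = 1,…,3 (k and 7−k give the same square):
1²=1, 2²=4, 3²≡2 (mod 7).
So the quadratic residues mod 7 are {1, 2, 4}.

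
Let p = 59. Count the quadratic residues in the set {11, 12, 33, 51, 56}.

2

(11/59) = -1 → non-residue.
(12/59) = +1 → QR.
(33/59) = -1 → non-residue.
(51/59) = +1 → QR.
(56/59) = -1 → non-residue.
Total quadratic residues among the 5: 2.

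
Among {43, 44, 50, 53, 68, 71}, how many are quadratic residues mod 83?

2

(43/83) = -1 → non-residue.
(44/83) = +1 → QR.
(50/83) = -1 → non-residue.
(53/83) = -1 → non-residue.
(68/83) = +1 → QR.
(71/83) = -1 → non-residue.
Total quadratic residues among the 6: 2.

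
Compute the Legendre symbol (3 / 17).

-1

Reciprocity: 3 ≡ 3 and 17 ≡ 1 (mod 4), so (3/17) = +(17/3).
Reduce top mod 3: now compute (2/3).
Pull out 2: since 3 ≡ 3 (mod 8), (2/3) = -1.
Reached (1/3) = 1. Collecting the sign flips along the way, the symbol is -1.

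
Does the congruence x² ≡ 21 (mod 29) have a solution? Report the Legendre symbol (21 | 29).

-1

Reciprocity: 21 ≡ 1 and 29 ≡ 1 (mod 4), so (21/29) = +(29/21).
Reduce top mod 21: now compute (8/21).
Pull out 2^3: since 21 ≡ 5 (mod 8), (2/21) = -1, so (2/21)^3 = -1.
Reached (1/21) = 1. Collecting the sign flips along the way, the symbol is -1.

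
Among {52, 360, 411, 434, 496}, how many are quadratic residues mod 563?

(52/563) = +1 → QR.
(360/563) = +1 → QR.
(411/563) = +1 → QR.
(434/563) = +1 → QR.
(496/563) = -1 → non-residue.
Total quadratic residues among the 5: 4.

4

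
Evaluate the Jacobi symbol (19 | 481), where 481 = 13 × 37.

Reciprocity: 19 ≡ 3 and 481 ≡ 1 (mod 4), so (19/481) = +(481/19).
Reduce top mod 19: now compute (6/19).
Pull out 2: since 19 ≡ 3 (mod 8), (2/19) = -1.
Reciprocity: 3 ≡ 3 and 19 ≡ 3 (mod 4), so (3/19) = −(19/3).
Reduce top mod 3: now compute (1/3).
Reached (1/3) = 1. Collecting the sign flips along the way, the symbol is +1.

1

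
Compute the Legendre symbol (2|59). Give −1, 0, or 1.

Pull out 2: since 59 ≡ 3 (mod 8), (2/59) = -1.
Reached (1/59) = 1. Collecting the sign flips along the way, the symbol is -1.

-1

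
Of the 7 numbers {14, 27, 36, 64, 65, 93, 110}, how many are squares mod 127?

2

(14/127) = -1 → non-residue.
(27/127) = -1 → non-residue.
(36/127) = +1 → QR.
(64/127) = +1 → QR.
(65/127) = -1 → non-residue.
(93/127) = -1 → non-residue.
(110/127) = -1 → non-residue.
Total quadratic residues among the 7: 2.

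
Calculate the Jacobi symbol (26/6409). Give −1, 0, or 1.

Pull out 2: since 6409 ≡ 1 (mod 8), (2/6409) = +1.
Reciprocity: 13 ≡ 1 and 6409 ≡ 1 (mod 4), so (13/6409) = +(6409/13).
Reduce top mod 13: now compute (0/13).
Top reduces to 0: gcd > 1, so the symbol is 0.

0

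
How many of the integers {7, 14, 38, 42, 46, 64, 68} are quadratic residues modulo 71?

2

(7/71) = -1 → non-residue.
(14/71) = -1 → non-residue.
(38/71) = +1 → QR.
(42/71) = -1 → non-residue.
(46/71) = -1 → non-residue.
(64/71) = +1 → QR.
(68/71) = -1 → non-residue.
Total quadratic residues among the 7: 2.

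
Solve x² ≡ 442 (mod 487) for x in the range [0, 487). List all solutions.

58, 429

Since 487 ≡ 3 (mod 4), a square root of 442 is 442^((487+1)/4) = 442^122 mod 487.
Repeated squaring: 442^2≡77, 442^4≡85, 442^8≡407, 442^16≡69, 442^32≡378, 442^64≡193 (mod 487).
442^122 = 442^(64+32+16+8+2) ≡ 58 (mod 487).
Check: 58² = 3364 ≡ 442 (mod 487). The two roots are 58 and 429.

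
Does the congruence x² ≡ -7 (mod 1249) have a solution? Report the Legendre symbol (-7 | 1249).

-1

First reduce: -7 ≡ 1242 (mod 1249).
Pull out 2: since 1249 ≡ 1 (mod 8), (2/1249) = +1.
Reciprocity: 621 ≡ 1 and 1249 ≡ 1 (mod 4), so (621/1249) = +(1249/621).
Reduce top mod 621: now compute (7/621).
Reciprocity: 7 ≡ 3 and 621 ≡ 1 (mod 4), so (7/621) = +(621/7).
Reduce top mod 7: now compute (5/7).
Reciprocity: 5 ≡ 1 and 7 ≡ 3 (mod 4), so (5/7) = +(7/5).
Reduce top mod 5: now compute (2/5).
Pull out 2: since 5 ≡ 5 (mod 8), (2/5) = -1.
Reached (1/5) = 1. Collecting the sign flips along the way, the symbol is -1.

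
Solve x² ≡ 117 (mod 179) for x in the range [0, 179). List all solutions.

81, 98

Since 179 ≡ 3 (mod 4), a square root of 117 is 117^((179+1)/4) = 117^45 mod 179.
Repeated squaring: 117^2≡85, 117^4≡65, 117^8≡108, 117^16≡29, 117^32≡125 (mod 179).
117^45 = 117^(32+8+4+1) ≡ 81 (mod 179).
Check: 81² = 6561 ≡ 117 (mod 179). The two roots are 81 and 98.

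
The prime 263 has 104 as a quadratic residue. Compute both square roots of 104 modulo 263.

34, 229

Since 263 ≡ 3 (mod 4), a square root of 104 is 104^((263+1)/4) = 104^66 mod 263.
Repeated squaring: 104^2≡33, 104^4≡37, 104^8≡54, 104^16≡23, 104^32≡3, 104^64≡9 (mod 263).
104^66 = 104^(64+2) ≡ 34 (mod 263).
Check: 34² = 1156 ≡ 104 (mod 263). The two roots are 34 and 229.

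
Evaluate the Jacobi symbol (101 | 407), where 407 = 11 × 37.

-1

Reciprocity: 101 ≡ 1 and 407 ≡ 3 (mod 4), so (101/407) = +(407/101).
Reduce top mod 101: now compute (3/101).
Reciprocity: 3 ≡ 3 and 101 ≡ 1 (mod 4), so (3/101) = +(101/3).
Reduce top mod 3: now compute (2/3).
Pull out 2: since 3 ≡ 3 (mod 8), (2/3) = -1.
Reached (1/3) = 1. Collecting the sign flips along the way, the symbol is -1.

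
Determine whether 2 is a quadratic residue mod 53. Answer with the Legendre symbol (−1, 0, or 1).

Euler's criterion: (2/53) ≡ 2^26 (mod 53).
2^2 ≡ 4 (mod 53)
2^4 ≡ 16 (mod 53)
2^8 ≡ 44 (mod 53)
2^16 ≡ 28 (mod 53)
2^26 = 2^(16+8+2) ≡ 52 (mod 53).
Result is 52 ≡ −1, so (2/53) = −1.

-1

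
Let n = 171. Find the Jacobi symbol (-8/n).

First reduce: -8 ≡ 163 (mod 171).
Reciprocity: 163 ≡ 3 and 171 ≡ 3 (mod 4), so (163/171) = −(171/163).
Reduce top mod 163: now compute (8/163).
Pull out 2^3: since 163 ≡ 3 (mod 8), (2/163) = -1, so (2/163)^3 = -1.
Reached (1/163) = 1. Collecting the sign flips along the way, the symbol is +1.

1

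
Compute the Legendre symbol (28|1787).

Pull out 2^2: since 1787 ≡ 3 (mod 8), (2/1787) = -1, so (2/1787)^2 = +1.
Reciprocity: 7 ≡ 3 and 1787 ≡ 3 (mod 4), so (7/1787) = −(1787/7).
Reduce top mod 7: now compute (2/7).
Pull out 2: since 7 ≡ 7 (mod 8), (2/7) = +1.
Reached (1/7) = 1. Collecting the sign flips along the way, the symbol is -1.

-1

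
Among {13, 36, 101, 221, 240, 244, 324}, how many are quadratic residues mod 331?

2

(13/331) = -1 → non-residue.
(36/331) = +1 → QR.
(101/331) = -1 → non-residue.
(221/331) = -1 → non-residue.
(240/331) = -1 → non-residue.
(244/331) = -1 → non-residue.
(324/331) = +1 → QR.
Total quadratic residues among the 7: 2.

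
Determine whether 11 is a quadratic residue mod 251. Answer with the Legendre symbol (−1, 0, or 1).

Reciprocity: 11 ≡ 3 and 251 ≡ 3 (mod 4), so (11/251) = −(251/11).
Reduce top mod 11: now compute (9/11).
Reciprocity: 9 ≡ 1 and 11 ≡ 3 (mod 4), so (9/11) = +(11/9).
Reduce top mod 9: now compute (2/9).
Pull out 2: since 9 ≡ 1 (mod 8), (2/9) = +1.
Reached (1/9) = 1. Collecting the sign flips along the way, the symbol is -1.

-1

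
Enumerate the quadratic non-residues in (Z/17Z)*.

3,5,6,7,10,11,12,14

Square k = 1,…,8 (k and 17−k give the same square):
1²=1, 2²=4, 3²=9, 4²=16, 5²≡8, 6²≡2, 7²≡15, 8²≡13 (mod 17).
The residues are {1, 2, 4, 8, 9, 13, 15, 16}; the non-residues are the remaining 8 nonzero classes.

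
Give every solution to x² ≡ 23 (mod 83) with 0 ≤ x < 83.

Since 83 ≡ 3 (mod 4), a square root of 23 is 23^((83+1)/4) = 23^21 mod 83.
Repeated squaring: 23^2≡31, 23^4≡48, 23^8≡63, 23^16≡68 (mod 83).
23^21 = 23^(16+4+1) ≡ 40 (mod 83).
Check: 40² = 1600 ≡ 23 (mod 83). The two roots are 40 and 43.

40, 43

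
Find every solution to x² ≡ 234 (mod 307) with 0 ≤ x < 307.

Since 307 ≡ 3 (mod 4), a square root of 234 is 234^((307+1)/4) = 234^77 mod 307.
Repeated squaring: 234^2≡110, 234^4≡127, 234^8≡165, 234^16≡209, 234^32≡87, 234^64≡201 (mod 307).
234^77 = 234^(64+8+4+1) ≡ 65 (mod 307).
Check: 65² = 4225 ≡ 234 (mod 307). The two roots are 65 and 242.

65, 242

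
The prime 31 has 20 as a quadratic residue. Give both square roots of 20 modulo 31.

12, 19

Since 31 ≡ 3 (mod 4), a square root of 20 is 20^((31+1)/4) = 20^8 mod 31.
Repeated squaring: 20^2≡28, 20^4≡9, 20^8≡19 (mod 31).
20^8 = 20^(8) ≡ 19 (mod 31).
Check: 19² = 361 ≡ 20 (mod 31). The two roots are 12 and 19.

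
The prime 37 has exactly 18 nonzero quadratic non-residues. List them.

2, 5, 6, 8, 13, 14, 15, 17, 18, 19, 20, 22, 23, 24, 29, 31, 32, 35

Square k = 1,…,18 (k and 37−k give the same square):
1²=1, 2²=4, 3²=9, 4²=16, 5²=25, 6²=36, 7²≡12, 8²≡27, 9²≡7, 10²≡26, 11²≡10, 12²≡33, 13²≡21, 14²≡11, 15²≡3, 16²≡34, 17²≡30, 18²≡28 (mod 37).
The residues are {1, 3, 4, 7, 9, 10, 11, 12, 16, 21, 25, 26, 27, 28, 30, 33, 34, 36}; the non-residues are the remaining 18 nonzero classes.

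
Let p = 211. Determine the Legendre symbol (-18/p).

First reduce: -18 ≡ 193 (mod 211).
Reciprocity: 193 ≡ 1 and 211 ≡ 3 (mod 4), so (193/211) = +(211/193).
Reduce top mod 193: now compute (18/193).
Pull out 2: since 193 ≡ 1 (mod 8), (2/193) = +1.
Reciprocity: 9 ≡ 1 and 193 ≡ 1 (mod 4), so (9/193) = +(193/9).
Reduce top mod 9: now compute (4/9).
Pull out 2^2: since 9 ≡ 1 (mod 8), (2/9) = +1, so (2/9)^2 = +1.
Reached (1/9) = 1. Collecting the sign flips along the way, the symbol is +1.

1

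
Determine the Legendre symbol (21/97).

-1

Reciprocity: 21 ≡ 1 and 97 ≡ 1 (mod 4), so (21/97) = +(97/21).
Reduce top mod 21: now compute (13/21).
Reciprocity: 13 ≡ 1 and 21 ≡ 1 (mod 4), so (13/21) = +(21/13).
Reduce top mod 13: now compute (8/13).
Pull out 2^3: since 13 ≡ 5 (mod 8), (2/13) = -1, so (2/13)^3 = -1.
Reached (1/13) = 1. Collecting the sign flips along the way, the symbol is -1.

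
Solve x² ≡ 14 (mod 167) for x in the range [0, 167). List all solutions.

Since 167 ≡ 3 (mod 4), a square root of 14 is 14^((167+1)/4) = 14^42 mod 167.
Repeated squaring: 14^2≡29, 14^4≡6, 14^8≡36, 14^16≡127, 14^32≡97 (mod 167).
14^42 = 14^(32+8+2) ≡ 66 (mod 167).
Check: 66² = 4356 ≡ 14 (mod 167). The two roots are 66 and 101.

66, 101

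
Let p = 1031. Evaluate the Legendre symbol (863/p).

Euler's criterion: (863/1031) ≡ 863^515 (mod 1031).
863^2 ≡ 387 (mod 1031)
863^4 ≡ 274 (mod 1031)
863^8 ≡ 844 (mod 1031)
863^16 ≡ 946 (mod 1031)
863^32 ≡ 8 (mod 1031)
863^64 ≡ 64 (mod 1031)
863^128 ≡ 1003 (mod 1031)
863^256 ≡ 784 (mod 1031)
863^512 ≡ 180 (mod 1031)
863^515 = 863^(512+2+1) ≡ 1 (mod 1031).
Result is 1, so (863/1031) = 1.

1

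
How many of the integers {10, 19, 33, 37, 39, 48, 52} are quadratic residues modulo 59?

(10/59) = -1 → non-residue.
(19/59) = +1 → QR.
(33/59) = -1 → non-residue.
(37/59) = -1 → non-residue.
(39/59) = -1 → non-residue.
(48/59) = +1 → QR.
(52/59) = -1 → non-residue.
Total quadratic residues among the 7: 2.

2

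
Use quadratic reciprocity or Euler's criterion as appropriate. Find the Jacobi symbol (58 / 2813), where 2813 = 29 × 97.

Pull out 2: since 2813 ≡ 5 (mod 8), (2/2813) = -1.
Reciprocity: 29 ≡ 1 and 2813 ≡ 1 (mod 4), so (29/2813) = +(2813/29).
Reduce top mod 29: now compute (0/29).
Top reduces to 0: gcd > 1, so the symbol is 0.

0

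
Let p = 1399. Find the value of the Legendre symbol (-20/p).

First reduce: -20 ≡ 1379 (mod 1399).
Reciprocity: 1379 ≡ 3 and 1399 ≡ 3 (mod 4), so (1379/1399) = −(1399/1379).
Reduce top mod 1379: now compute (20/1379).
Pull out 2^2: since 1379 ≡ 3 (mod 8), (2/1379) = -1, so (2/1379)^2 = +1.
Reciprocity: 5 ≡ 1 and 1379 ≡ 3 (mod 4), so (5/1379) = +(1379/5).
Reduce top mod 5: now compute (4/5).
Pull out 2^2: since 5 ≡ 5 (mod 8), (2/5) = -1, so (2/5)^2 = +1.
Reached (1/5) = 1. Collecting the sign flips along the way, the symbol is -1.

-1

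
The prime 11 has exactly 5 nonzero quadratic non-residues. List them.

2 6 7 8 10

Square k = 1,…,5 (k and 11−k give the same square):
1²=1, 2²=4, 3²=9, 4²≡5, 5²≡3 (mod 11).
The residues are {1, 3, 4, 5, 9}; the non-residues are the remaining 5 nonzero classes.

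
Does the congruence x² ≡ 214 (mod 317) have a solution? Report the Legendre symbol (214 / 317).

1

Pull out 2: since 317 ≡ 5 (mod 8), (2/317) = -1.
Reciprocity: 107 ≡ 3 and 317 ≡ 1 (mod 4), so (107/317) = +(317/107).
Reduce top mod 107: now compute (103/107).
Reciprocity: 103 ≡ 3 and 107 ≡ 3 (mod 4), so (103/107) = −(107/103).
Reduce top mod 103: now compute (4/103).
Pull out 2^2: since 103 ≡ 7 (mod 8), (2/103) = +1, so (2/103)^2 = +1.
Reached (1/103) = 1. Collecting the sign flips along the way, the symbol is +1.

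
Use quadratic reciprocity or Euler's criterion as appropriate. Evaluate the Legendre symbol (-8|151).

-1

Euler's criterion: (-8/151) ≡ 143^75 (mod 151).
143^2 ≡ 64 (mod 151)
143^4 ≡ 19 (mod 151)
143^8 ≡ 59 (mod 151)
143^16 ≡ 8 (mod 151)
143^32 ≡ 64 (mod 151)
143^64 ≡ 19 (mod 151)
143^75 = 143^(64+8+2+1) ≡ 150 (mod 151).
Result is 150 ≡ −1, so (-8/151) = −1.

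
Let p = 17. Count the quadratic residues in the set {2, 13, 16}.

(2/17) = +1 → QR.
(13/17) = +1 → QR.
(16/17) = +1 → QR.
Total quadratic residues among the 3: 3.

3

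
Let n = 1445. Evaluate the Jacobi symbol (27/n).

Reciprocity: 27 ≡ 3 and 1445 ≡ 1 (mod 4), so (27/1445) = +(1445/27).
Reduce top mod 27: now compute (14/27).
Pull out 2: since 27 ≡ 3 (mod 8), (2/27) = -1.
Reciprocity: 7 ≡ 3 and 27 ≡ 3 (mod 4), so (7/27) = −(27/7).
Reduce top mod 7: now compute (6/7).
Pull out 2: since 7 ≡ 7 (mod 8), (2/7) = +1.
Reciprocity: 3 ≡ 3 and 7 ≡ 3 (mod 4), so (3/7) = −(7/3).
Reduce top mod 3: now compute (1/3).
Reached (1/3) = 1. Collecting the sign flips along the way, the symbol is -1.

-1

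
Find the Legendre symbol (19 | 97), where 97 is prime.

-1

Reciprocity: 19 ≡ 3 and 97 ≡ 1 (mod 4), so (19/97) = +(97/19).
Reduce top mod 19: now compute (2/19).
Pull out 2: since 19 ≡ 3 (mod 8), (2/19) = -1.
Reached (1/19) = 1. Collecting the sign flips along the way, the symbol is -1.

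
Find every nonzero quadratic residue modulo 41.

1 2 4 5 8 9 10 16 18 20 21 23 25 31 32 33 36 37 39 40

Square k = 1,…,20 (k and 41−k give the same square):
1²=1, 2²=4, 3²=9, 4²=16, 5²=25, 6²=36, 7²≡8, 8²≡23, 9²≡40, 10²≡18, 11²≡39, 12²≡21, 13²≡5, 14²≡32, 15²≡20, 16²≡10, 17²≡2, 18²≡37, 19²≡33, 20²≡31 (mod 41).
So the quadratic residues mod 41 are {1, 2, 4, 5, 8, 9, 10, 16, 18, 20, 21, 23, 25, 31, 32, 33, 36, 37, 39, 40}.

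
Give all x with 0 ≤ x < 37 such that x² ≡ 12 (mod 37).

37 ≡ 1 (mod 4), so we find a root by search.
Trying successive values, 7² = 49 ≡ 12 (mod 37). The other root is 37 − 7 = 30.

7, 30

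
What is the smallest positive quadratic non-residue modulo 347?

(2/347) = −1, so 2 is the smallest positive non-residue mod 347.

2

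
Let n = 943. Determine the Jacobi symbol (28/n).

1

Pull out 2^2: since 943 ≡ 7 (mod 8), (2/943) = +1, so (2/943)^2 = +1.
Reciprocity: 7 ≡ 3 and 943 ≡ 3 (mod 4), so (7/943) = −(943/7).
Reduce top mod 7: now compute (5/7).
Reciprocity: 5 ≡ 1 and 7 ≡ 3 (mod 4), so (5/7) = +(7/5).
Reduce top mod 5: now compute (2/5).
Pull out 2: since 5 ≡ 5 (mod 8), (2/5) = -1.
Reached (1/5) = 1. Collecting the sign flips along the way, the symbol is +1.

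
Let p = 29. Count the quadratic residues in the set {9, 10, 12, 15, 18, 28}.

2

(9/29) = +1 → QR.
(10/29) = -1 → non-residue.
(12/29) = -1 → non-residue.
(15/29) = -1 → non-residue.
(18/29) = -1 → non-residue.
(28/29) = +1 → QR.
Total quadratic residues among the 6: 2.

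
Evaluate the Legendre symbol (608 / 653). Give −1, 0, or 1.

-1

Pull out 2^5: since 653 ≡ 5 (mod 8), (2/653) = -1, so (2/653)^5 = -1.
Reciprocity: 19 ≡ 3 and 653 ≡ 1 (mod 4), so (19/653) = +(653/19).
Reduce top mod 19: now compute (7/19).
Reciprocity: 7 ≡ 3 and 19 ≡ 3 (mod 4), so (7/19) = −(19/7).
Reduce top mod 7: now compute (5/7).
Reciprocity: 5 ≡ 1 and 7 ≡ 3 (mod 4), so (5/7) = +(7/5).
Reduce top mod 5: now compute (2/5).
Pull out 2: since 5 ≡ 5 (mod 8), (2/5) = -1.
Reached (1/5) = 1. Collecting the sign flips along the way, the symbol is -1.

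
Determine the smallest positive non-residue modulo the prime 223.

3

(2/223) = +1, so 2 is a residue.
(3/223) = −1, so 3 is the smallest positive non-residue mod 223.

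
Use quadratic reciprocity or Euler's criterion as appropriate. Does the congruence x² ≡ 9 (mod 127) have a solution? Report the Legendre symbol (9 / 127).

1

Reciprocity: 9 ≡ 1 and 127 ≡ 3 (mod 4), so (9/127) = +(127/9).
Reduce top mod 9: now compute (1/9).
Reached (1/9) = 1. Collecting the sign flips along the way, the symbol is +1.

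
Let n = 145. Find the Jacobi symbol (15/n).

0

Reciprocity: 15 ≡ 3 and 145 ≡ 1 (mod 4), so (15/145) = +(145/15).
Reduce top mod 15: now compute (10/15).
Pull out 2: since 15 ≡ 7 (mod 8), (2/15) = +1.
Reciprocity: 5 ≡ 1 and 15 ≡ 3 (mod 4), so (5/15) = +(15/5).
Reduce top mod 5: now compute (0/5).
Top reduces to 0: gcd > 1, so the symbol is 0.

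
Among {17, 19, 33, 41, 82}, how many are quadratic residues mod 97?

(17/97) = -1 → non-residue.
(19/97) = -1 → non-residue.
(33/97) = +1 → QR.
(41/97) = -1 → non-residue.
(82/97) = -1 → non-residue.
Total quadratic residues among the 5: 1.

1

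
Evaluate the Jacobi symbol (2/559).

Pull out 2: since 559 ≡ 7 (mod 8), (2/559) = +1.
Reached (1/559) = 1. Collecting the sign flips along the way, the symbol is +1.

1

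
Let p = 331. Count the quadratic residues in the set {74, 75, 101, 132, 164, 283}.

3

(74/331) = +1 → QR.
(75/331) = -1 → non-residue.
(101/331) = -1 → non-residue.
(132/331) = +1 → QR.
(164/331) = -1 → non-residue.
(283/331) = +1 → QR.
Total quadratic residues among the 6: 3.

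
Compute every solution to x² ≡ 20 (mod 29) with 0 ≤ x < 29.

7, 22

29 ≡ 1 (mod 4), so we find a root by search.
Trying successive values, 7² = 49 ≡ 20 (mod 29). The other root is 29 − 7 = 22.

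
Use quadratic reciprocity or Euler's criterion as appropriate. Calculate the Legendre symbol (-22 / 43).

First reduce: -22 ≡ 21 (mod 43).
Reciprocity: 21 ≡ 1 and 43 ≡ 3 (mod 4), so (21/43) = +(43/21).
Reduce top mod 21: now compute (1/21).
Reached (1/21) = 1. Collecting the sign flips along the way, the symbol is +1.

1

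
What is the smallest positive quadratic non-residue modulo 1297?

5

(2/1297) = +1, so 2 is a residue.
(3/1297) = +1, so 3 is a residue.
(4/1297) = +1, so 4 is a residue.
(5/1297) = −1, so 5 is the smallest positive non-residue mod 1297.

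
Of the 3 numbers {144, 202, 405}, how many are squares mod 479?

(144/479) = +1 → QR.
(202/479) = -1 → non-residue.
(405/479) = +1 → QR.
Total quadratic residues among the 3: 2.

2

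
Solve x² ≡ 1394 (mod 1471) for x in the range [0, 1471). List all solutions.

Since 1471 ≡ 3 (mod 4), a square root of 1394 is 1394^((1471+1)/4) = 1394^368 mod 1471.
Repeated squaring: 1394^2≡45, 1394^4≡554, 1394^8≡948, 1394^16≡1394, 1394^32≡45, 1394^64≡554, 1394^128≡948, 1394^256≡1394 (mod 1471).
1394^368 = 1394^(256+64+32+16) ≡ 948 (mod 1471).
Check: 948² = 898704 ≡ 1394 (mod 1471). The two roots are 523 and 948.

523, 948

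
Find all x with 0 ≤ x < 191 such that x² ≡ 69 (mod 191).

32, 159

Since 191 ≡ 3 (mod 4), a square root of 69 is 69^((191+1)/4) = 69^48 mod 191.
Repeated squaring: 69^2≡177, 69^4≡5, 69^8≡25, 69^16≡52, 69^32≡30 (mod 191).
69^48 = 69^(32+16) ≡ 32 (mod 191).
Check: 32² = 1024 ≡ 69 (mod 191). The two roots are 32 and 159.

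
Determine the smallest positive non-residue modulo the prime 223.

(2/223) = +1, so 2 is a residue.
(3/223) = −1, so 3 is the smallest positive non-residue mod 223.

3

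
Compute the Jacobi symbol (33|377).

Reciprocity: 33 ≡ 1 and 377 ≡ 1 (mod 4), so (33/377) = +(377/33).
Reduce top mod 33: now compute (14/33).
Pull out 2: since 33 ≡ 1 (mod 8), (2/33) = +1.
Reciprocity: 7 ≡ 3 and 33 ≡ 1 (mod 4), so (7/33) = +(33/7).
Reduce top mod 7: now compute (5/7).
Reciprocity: 5 ≡ 1 and 7 ≡ 3 (mod 4), so (5/7) = +(7/5).
Reduce top mod 5: now compute (2/5).
Pull out 2: since 5 ≡ 5 (mod 8), (2/5) = -1.
Reached (1/5) = 1. Collecting the sign flips along the way, the symbol is -1.

-1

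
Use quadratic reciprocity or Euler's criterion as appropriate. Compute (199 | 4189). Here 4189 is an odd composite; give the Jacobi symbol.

1

Reciprocity: 199 ≡ 3 and 4189 ≡ 1 (mod 4), so (199/4189) = +(4189/199).
Reduce top mod 199: now compute (10/199).
Pull out 2: since 199 ≡ 7 (mod 8), (2/199) = +1.
Reciprocity: 5 ≡ 1 and 199 ≡ 3 (mod 4), so (5/199) = +(199/5).
Reduce top mod 5: now compute (4/5).
Pull out 2^2: since 5 ≡ 5 (mod 8), (2/5) = -1, so (2/5)^2 = +1.
Reached (1/5) = 1. Collecting the sign flips along the way, the symbol is +1.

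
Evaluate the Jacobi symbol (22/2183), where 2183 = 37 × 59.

Pull out 2: since 2183 ≡ 7 (mod 8), (2/2183) = +1.
Reciprocity: 11 ≡ 3 and 2183 ≡ 3 (mod 4), so (11/2183) = −(2183/11).
Reduce top mod 11: now compute (5/11).
Reciprocity: 5 ≡ 1 and 11 ≡ 3 (mod 4), so (5/11) = +(11/5).
Reduce top mod 5: now compute (1/5).
Reached (1/5) = 1. Collecting the sign flips along the way, the symbol is -1.

-1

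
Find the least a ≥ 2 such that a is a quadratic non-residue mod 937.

5

(2/937) = +1, so 2 is a residue.
(3/937) = +1, so 3 is a residue.
(4/937) = +1, so 4 is a residue.
(5/937) = −1, so 5 is the smallest positive non-residue mod 937.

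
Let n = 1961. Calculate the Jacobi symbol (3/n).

Reciprocity: 3 ≡ 3 and 1961 ≡ 1 (mod 4), so (3/1961) = +(1961/3).
Reduce top mod 3: now compute (2/3).
Pull out 2: since 3 ≡ 3 (mod 8), (2/3) = -1.
Reached (1/3) = 1. Collecting the sign flips along the way, the symbol is -1.

-1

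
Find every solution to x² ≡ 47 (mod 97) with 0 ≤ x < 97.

12, 85

97 ≡ 1 (mod 4), so we find a root by search.
Trying successive values, 12² = 144 ≡ 47 (mod 97). The other root is 97 − 12 = 85.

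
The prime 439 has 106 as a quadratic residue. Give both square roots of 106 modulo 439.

Since 439 ≡ 3 (mod 4), a square root of 106 is 106^((439+1)/4) = 106^110 mod 439.
Repeated squaring: 106^2≡261, 106^4≡76, 106^8≡69, 106^16≡371, 106^32≡234, 106^64≡320 (mod 439).
106^110 = 106^(64+32+8+4+2) ≡ 352 (mod 439).
Check: 352² = 123904 ≡ 106 (mod 439). The two roots are 87 and 352.

87, 352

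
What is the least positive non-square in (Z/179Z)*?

(2/179) = −1, so 2 is the smallest positive non-residue mod 179.

2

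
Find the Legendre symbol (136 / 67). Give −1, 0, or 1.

Euler's criterion: (136/67) ≡ 2^33 (mod 67).
2^2 ≡ 4 (mod 67)
2^4 ≡ 16 (mod 67)
2^8 ≡ 55 (mod 67)
2^16 ≡ 10 (mod 67)
2^32 ≡ 33 (mod 67)
2^33 = 2^(32+1) ≡ 66 (mod 67).
Result is 66 ≡ −1, so (136/67) = −1.

-1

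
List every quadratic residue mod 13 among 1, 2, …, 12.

1,3,4,9,10,12

Square k = 1,…,6 (k and 13−k give the same square):
1²=1, 2²=4, 3²=9, 4²≡3, 5²≡12, 6²≡10 (mod 13).
So the quadratic residues mod 13 are {1, 3, 4, 9, 10, 12}.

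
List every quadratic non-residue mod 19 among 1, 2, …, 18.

2,3,8,10,12,13,14,15,18

Square k = 1,…,9 (k and 19−k give the same square):
1²=1, 2²=4, 3²=9, 4²=16, 5²≡6, 6²≡17, 7²≡11, 8²≡7, 9²≡5 (mod 19).
The residues are {1, 4, 5, 6, 7, 9, 11, 16, 17}; the non-residues are the remaining 9 nonzero classes.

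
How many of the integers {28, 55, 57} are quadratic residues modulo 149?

(28/149) = +1 → QR.
(55/149) = -1 → non-residue.
(57/149) = -1 → non-residue.
Total quadratic residues among the 3: 1.

1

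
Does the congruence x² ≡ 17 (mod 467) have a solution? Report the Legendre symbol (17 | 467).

1

Reciprocity: 17 ≡ 1 and 467 ≡ 3 (mod 4), so (17/467) = +(467/17).
Reduce top mod 17: now compute (8/17).
Pull out 2^3: since 17 ≡ 1 (mod 8), (2/17) = +1, so (2/17)^3 = +1.
Reached (1/17) = 1. Collecting the sign flips along the way, the symbol is +1.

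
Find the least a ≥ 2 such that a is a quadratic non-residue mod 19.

(2/19) = −1, so 2 is the smallest positive non-residue mod 19.

2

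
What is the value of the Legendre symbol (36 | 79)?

Pull out 2^2: since 79 ≡ 7 (mod 8), (2/79) = +1, so (2/79)^2 = +1.
Reciprocity: 9 ≡ 1 and 79 ≡ 3 (mod 4), so (9/79) = +(79/9).
Reduce top mod 9: now compute (7/9).
Reciprocity: 7 ≡ 3 and 9 ≡ 1 (mod 4), so (7/9) = +(9/7).
Reduce top mod 7: now compute (2/7).
Pull out 2: since 7 ≡ 7 (mod 8), (2/7) = +1.
Reached (1/7) = 1. Collecting the sign flips along the way, the symbol is +1.

1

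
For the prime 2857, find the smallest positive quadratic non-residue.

5

(2/2857) = +1, so 2 is a residue.
(3/2857) = +1, so 3 is a residue.
(4/2857) = +1, so 4 is a residue.
(5/2857) = −1, so 5 is the smallest positive non-residue mod 2857.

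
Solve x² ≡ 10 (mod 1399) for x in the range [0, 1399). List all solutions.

Since 1399 ≡ 3 (mod 4), a square root of 10 is 10^((1399+1)/4) = 10^350 mod 1399.
Repeated squaring: 10^2≡100, 10^4≡207, 10^8≡879, 10^16≡393, 10^32≡559, 10^64≡504, 10^128≡797, 10^256≡63 (mod 1399).
10^350 = 10^(256+64+16+8+4+2) ≡ 772 (mod 1399).
Check: 772² = 595984 ≡ 10 (mod 1399). The two roots are 627 and 772.

627, 772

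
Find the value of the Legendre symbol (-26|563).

1

First reduce: -26 ≡ 537 (mod 563).
Reciprocity: 537 ≡ 1 and 563 ≡ 3 (mod 4), so (537/563) = +(563/537).
Reduce top mod 537: now compute (26/537).
Pull out 2: since 537 ≡ 1 (mod 8), (2/537) = +1.
Reciprocity: 13 ≡ 1 and 537 ≡ 1 (mod 4), so (13/537) = +(537/13).
Reduce top mod 13: now compute (4/13).
Pull out 2^2: since 13 ≡ 5 (mod 8), (2/13) = -1, so (2/13)^2 = +1.
Reached (1/13) = 1. Collecting the sign flips along the way, the symbol is +1.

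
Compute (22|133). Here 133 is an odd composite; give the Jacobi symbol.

-1

Pull out 2: since 133 ≡ 5 (mod 8), (2/133) = -1.
Reciprocity: 11 ≡ 3 and 133 ≡ 1 (mod 4), so (11/133) = +(133/11).
Reduce top mod 11: now compute (1/11).
Reached (1/11) = 1. Collecting the sign flips along the way, the symbol is -1.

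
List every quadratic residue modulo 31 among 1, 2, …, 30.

1,2,4,5,7,8,9,10,14,16,18,19,20,25,28

Square k = 1,…,15 (k and 31−k give the same square):
1²=1, 2²=4, 3²=9, 4²=16, 5²=25, 6²≡5, 7²≡18, 8²≡2, 9²≡19, 10²≡7, 11²≡28, 12²≡20, 13²≡14, 14²≡10, 15²≡8 (mod 31).
So the quadratic residues mod 31 are {1, 2, 4, 5, 7, 8, 9, 10, 14, 16, 18, 19, 20, 25, 28}.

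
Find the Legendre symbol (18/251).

Pull out 2: since 251 ≡ 3 (mod 8), (2/251) = -1.
Reciprocity: 9 ≡ 1 and 251 ≡ 3 (mod 4), so (9/251) = +(251/9).
Reduce top mod 9: now compute (8/9).
Pull out 2^3: since 9 ≡ 1 (mod 8), (2/9) = +1, so (2/9)^3 = +1.
Reached (1/9) = 1. Collecting the sign flips along the way, the symbol is -1.

-1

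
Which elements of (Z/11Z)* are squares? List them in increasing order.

Square k = 1,…,5 (k and 11−k give the same square):
1²=1, 2²=4, 3²=9, 4²≡5, 5²≡3 (mod 11).
So the quadratic residues mod 11 are {1, 3, 4, 5, 9}.

1,3,4,5,9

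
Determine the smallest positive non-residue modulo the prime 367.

(2/367) = +1, so 2 is a residue.
(3/367) = −1, so 3 is the smallest positive non-residue mod 367.

3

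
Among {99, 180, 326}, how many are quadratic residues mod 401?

(99/401) = +1 → QR.
(180/401) = +1 → QR.
(326/401) = -1 → non-residue.
Total quadratic residues among the 3: 2.

2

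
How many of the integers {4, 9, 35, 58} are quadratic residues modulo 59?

3

(4/59) = +1 → QR.
(9/59) = +1 → QR.
(35/59) = +1 → QR.
(58/59) = -1 → non-residue.
Total quadratic residues among the 4: 3.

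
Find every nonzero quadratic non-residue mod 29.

2 3 8 10 11 12 14 15 17 18 19 21 26 27

Square k = 1,…,14 (k and 29−k give the same square):
1²=1, 2²=4, 3²=9, 4²=16, 5²=25, 6²≡7, 7²≡20, 8²≡6, 9²≡23, 10²≡13, 11²≡5, 12²≡28, 13²≡24, 14²≡22 (mod 29).
The residues are {1, 4, 5, 6, 7, 9, 13, 16, 20, 22, 23, 24, 25, 28}; the non-residues are the remaining 14 nonzero classes.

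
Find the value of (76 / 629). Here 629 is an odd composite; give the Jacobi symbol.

-1

Pull out 2^2: since 629 ≡ 5 (mod 8), (2/629) = -1, so (2/629)^2 = +1.
Reciprocity: 19 ≡ 3 and 629 ≡ 1 (mod 4), so (19/629) = +(629/19).
Reduce top mod 19: now compute (2/19).
Pull out 2: since 19 ≡ 3 (mod 8), (2/19) = -1.
Reached (1/19) = 1. Collecting the sign flips along the way, the symbol is -1.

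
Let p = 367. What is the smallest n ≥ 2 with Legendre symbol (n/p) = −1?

(2/367) = +1, so 2 is a residue.
(3/367) = −1, so 3 is the smallest positive non-residue mod 367.

3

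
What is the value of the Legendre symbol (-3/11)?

First reduce: -3 ≡ 8 (mod 11).
Pull out 2^3: since 11 ≡ 3 (mod 8), (2/11) = -1, so (2/11)^3 = -1.
Reached (1/11) = 1. Collecting the sign flips along the way, the symbol is -1.

-1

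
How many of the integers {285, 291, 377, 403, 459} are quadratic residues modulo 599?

2

(285/599) = +1 → QR.
(291/599) = -1 → non-residue.
(377/599) = -1 → non-residue.
(403/599) = -1 → non-residue.
(459/599) = +1 → QR.
Total quadratic residues among the 5: 2.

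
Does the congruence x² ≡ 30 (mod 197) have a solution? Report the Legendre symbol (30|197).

-1

Euler's criterion: (30/197) ≡ 30^98 (mod 197).
30^2 ≡ 112 (mod 197)
30^4 ≡ 133 (mod 197)
30^8 ≡ 156 (mod 197)
30^16 ≡ 105 (mod 197)
30^32 ≡ 190 (mod 197)
30^64 ≡ 49 (mod 197)
30^98 = 30^(64+32+2) ≡ 196 (mod 197).
Result is 196 ≡ −1, so (30/197) = −1.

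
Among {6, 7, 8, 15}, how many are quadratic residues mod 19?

(6/19) = +1 → QR.
(7/19) = +1 → QR.
(8/19) = -1 → non-residue.
(15/19) = -1 → non-residue.
Total quadratic residues among the 4: 2.

2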